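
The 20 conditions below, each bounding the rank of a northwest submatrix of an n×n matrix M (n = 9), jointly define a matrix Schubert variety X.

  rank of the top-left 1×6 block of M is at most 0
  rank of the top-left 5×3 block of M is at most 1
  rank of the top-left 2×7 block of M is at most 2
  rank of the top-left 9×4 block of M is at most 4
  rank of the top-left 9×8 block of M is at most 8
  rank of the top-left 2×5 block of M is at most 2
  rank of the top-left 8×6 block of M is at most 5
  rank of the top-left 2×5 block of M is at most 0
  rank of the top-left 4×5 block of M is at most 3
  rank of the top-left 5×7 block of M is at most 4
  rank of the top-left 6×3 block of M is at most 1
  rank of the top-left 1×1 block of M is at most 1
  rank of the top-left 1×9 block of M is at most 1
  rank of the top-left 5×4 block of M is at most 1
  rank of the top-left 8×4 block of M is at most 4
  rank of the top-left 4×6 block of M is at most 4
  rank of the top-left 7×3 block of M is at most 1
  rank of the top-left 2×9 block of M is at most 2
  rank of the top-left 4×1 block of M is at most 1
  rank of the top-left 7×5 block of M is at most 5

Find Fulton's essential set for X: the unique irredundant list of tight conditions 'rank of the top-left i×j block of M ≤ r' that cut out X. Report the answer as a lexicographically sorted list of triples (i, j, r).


Propagating the 20 rank bounds to every northwest block:

  i=1: 0 | 0 | 0 | 0 | 0 | 0 | 1 | 1 | 1
  i=2: 0 | 0 | 0 | 0 | 0 | 1 | 2 | 2 | 2
  i=3: 1 | 1 | 1 | 1 | 1 | 2 | 3 | 3 | 3
  i=4: 1 | 1 | 1 | 1 | 2 | 3 | 4 | 4 | 4
  i=5: 1 | 1 | 1 | 1 | 2 | 3 | 4 | 5 | 5
  i=6: 1 | 1 | 1 | 2 | 3 | 4 | 5 | 6 | 6
  i=7: 1 | 1 | 1 | 2 | 3 | 4 | 5 | 6 | 7
  i=8: 1 | 2 | 2 | 3 | 4 | 5 | 6 | 7 | 8
  i=9: 1 | 2 | 3 | 4 | 5 | 6 | 7 | 8 | 9

so w = (7, 6, 1, 5, 8, 4, 9, 2, 3).

Fulton essential set (4 of the 21 Rothe cells):

[(1, 6, 0), (2, 5, 0), (5, 4, 1), (7, 3, 1)]


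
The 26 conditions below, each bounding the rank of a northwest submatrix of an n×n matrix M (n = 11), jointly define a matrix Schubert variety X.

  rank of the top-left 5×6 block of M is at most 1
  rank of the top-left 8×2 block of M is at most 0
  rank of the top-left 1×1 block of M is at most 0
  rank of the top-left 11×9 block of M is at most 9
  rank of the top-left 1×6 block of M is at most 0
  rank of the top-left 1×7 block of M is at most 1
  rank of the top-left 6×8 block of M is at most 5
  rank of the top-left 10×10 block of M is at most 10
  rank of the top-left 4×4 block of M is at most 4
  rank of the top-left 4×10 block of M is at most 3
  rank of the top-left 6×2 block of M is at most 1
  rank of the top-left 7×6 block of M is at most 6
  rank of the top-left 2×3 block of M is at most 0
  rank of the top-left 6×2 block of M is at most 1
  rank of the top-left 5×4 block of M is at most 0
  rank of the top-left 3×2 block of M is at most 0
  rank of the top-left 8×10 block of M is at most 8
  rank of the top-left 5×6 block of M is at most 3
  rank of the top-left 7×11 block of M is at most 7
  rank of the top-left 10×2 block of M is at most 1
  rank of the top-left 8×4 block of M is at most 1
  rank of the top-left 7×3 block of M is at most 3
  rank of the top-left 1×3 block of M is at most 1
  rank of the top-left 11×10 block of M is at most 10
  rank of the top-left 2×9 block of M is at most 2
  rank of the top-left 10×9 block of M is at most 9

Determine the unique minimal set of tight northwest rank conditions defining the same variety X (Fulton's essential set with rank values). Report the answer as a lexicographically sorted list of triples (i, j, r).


Computing R[i][j] = min implied NW-rank bound (n=11, 26 conditions):

  R[1]: 0 | 0 | 0 | 0 | 0 | 0 | 1 | 1 | 1 | 1 | 1
  R[2]: 0 | 0 | 0 | 0 | 1 | 1 | 2 | 2 | 2 | 2 | 2
  R[3]: 0 | 0 | 0 | 0 | 1 | 1 | 2 | 3 | 3 | 3 | 3
  R[4]: 0 | 0 | 0 | 0 | 1 | 1 | 2 | 3 | 3 | 3 | 4
  R[5]: 0 | 0 | 0 | 0 | 1 | 1 | 2 | 3 | 4 | 4 | 5
  R[6]: 0 | 0 | 1 | 1 | 2 | 2 | 3 | 4 | 5 | 5 | 6
  R[7]: 0 | 0 | 1 | 1 | 2 | 3 | 4 | 5 | 6 | 6 | 7
  R[8]: 0 | 0 | 1 | 1 | 2 | 3 | 4 | 5 | 6 | 7 | 8
  R[9]: 1 | 1 | 2 | 2 | 3 | 4 | 5 | 6 | 7 | 8 | 9
  R[10]: 1 | 1 | 2 | 3 | 4 | 5 | 6 | 7 | 8 | 9 | 10
  R[11]: 1 | 2 | 3 | 4 | 5 | 6 | 7 | 8 | 9 | 10 | 11

hence w(1..11) = (7, 5, 8, 11, 9, 3, 6, 10, 1, 4, 2).

D(w) has 36 cells with 7 SE-corners; essential set:

[(1, 6, 0), (4, 10, 3), (5, 4, 0), (5, 6, 1), (8, 2, 0), (8, 4, 1), (10, 2, 1)]


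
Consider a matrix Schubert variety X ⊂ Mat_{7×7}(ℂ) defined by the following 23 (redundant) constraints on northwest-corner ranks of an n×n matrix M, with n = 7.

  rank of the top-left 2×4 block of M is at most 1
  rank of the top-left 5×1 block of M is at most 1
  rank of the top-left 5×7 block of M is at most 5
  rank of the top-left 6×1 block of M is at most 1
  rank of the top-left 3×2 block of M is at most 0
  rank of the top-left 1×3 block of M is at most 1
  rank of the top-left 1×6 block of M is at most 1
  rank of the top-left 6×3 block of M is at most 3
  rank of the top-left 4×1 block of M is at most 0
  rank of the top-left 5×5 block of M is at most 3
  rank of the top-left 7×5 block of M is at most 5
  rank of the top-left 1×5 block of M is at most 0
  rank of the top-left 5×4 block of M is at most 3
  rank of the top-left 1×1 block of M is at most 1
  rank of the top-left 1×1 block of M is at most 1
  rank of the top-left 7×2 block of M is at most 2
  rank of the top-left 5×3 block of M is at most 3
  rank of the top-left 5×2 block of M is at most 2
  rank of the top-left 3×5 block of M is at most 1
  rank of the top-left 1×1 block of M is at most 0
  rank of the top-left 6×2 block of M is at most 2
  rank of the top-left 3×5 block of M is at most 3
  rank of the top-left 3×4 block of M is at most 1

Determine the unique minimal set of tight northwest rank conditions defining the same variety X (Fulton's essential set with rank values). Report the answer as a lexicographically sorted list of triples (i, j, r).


Reconstructing r_w from the 23 given conditions:

  0  0  0  0  0  1  1
  0  0  1  1  1  2  2
  0  0  1  1  1  2  3
  0  1  2  2  2  3  4
  1  2  3  3  3  4  5
  1  2  3  4  4  5  6
  1  2  3  4  5  6  7

hence w(1..7) = (6, 3, 7, 2, 1, 4, 5).

4 SE-corners of the 12-cell Rothe diagram give Ess(w):

[(1, 5, 0), (3, 2, 0), (3, 5, 1), (4, 1, 0)]


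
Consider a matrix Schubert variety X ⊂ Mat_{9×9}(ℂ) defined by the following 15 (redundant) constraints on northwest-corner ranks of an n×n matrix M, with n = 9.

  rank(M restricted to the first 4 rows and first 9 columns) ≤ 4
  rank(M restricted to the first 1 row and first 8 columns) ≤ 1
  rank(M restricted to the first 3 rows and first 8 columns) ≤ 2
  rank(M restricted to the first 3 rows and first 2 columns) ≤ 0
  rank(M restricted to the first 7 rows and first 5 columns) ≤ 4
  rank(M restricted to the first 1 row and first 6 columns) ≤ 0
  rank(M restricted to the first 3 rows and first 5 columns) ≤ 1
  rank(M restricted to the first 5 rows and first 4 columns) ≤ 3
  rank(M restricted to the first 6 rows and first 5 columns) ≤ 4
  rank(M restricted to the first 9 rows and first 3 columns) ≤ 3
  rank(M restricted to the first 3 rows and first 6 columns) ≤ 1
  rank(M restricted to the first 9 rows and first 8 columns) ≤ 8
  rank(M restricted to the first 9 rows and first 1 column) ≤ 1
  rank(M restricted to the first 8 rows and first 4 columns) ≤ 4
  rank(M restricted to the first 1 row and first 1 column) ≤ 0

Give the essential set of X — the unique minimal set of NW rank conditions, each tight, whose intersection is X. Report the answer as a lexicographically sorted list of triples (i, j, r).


Computing R[i][j] = min implied NW-rank bound (n=9, 15 conditions):

  R[1]: 0 0 0 0 0 0 1 1 1
  R[2]: 0 0 1 1 1 1 2 2 2
  R[3]: 0 0 1 1 1 1 2 2 3
  R[4]: 1 1 2 2 2 2 3 3 4
  R[5]: 1 2 3 3 3 3 4 4 5
  R[6]: 1 2 3 4 4 4 5 5 6
  R[7]: 1 2 3 4 4 5 6 6 7
  R[8]: 1 2 3 4 5 6 7 7 8
  R[9]: 1 2 3 4 5 6 7 8 9

giving w = (7, 3, 9, 1, 2, 4, 6, 5, 8) via Δ²R.

ℓ(w)=15; the 5 essential cells (i,j,r):

[(1, 6, 0), (3, 2, 0), (3, 6, 1), (3, 8, 2), (7, 5, 4)]


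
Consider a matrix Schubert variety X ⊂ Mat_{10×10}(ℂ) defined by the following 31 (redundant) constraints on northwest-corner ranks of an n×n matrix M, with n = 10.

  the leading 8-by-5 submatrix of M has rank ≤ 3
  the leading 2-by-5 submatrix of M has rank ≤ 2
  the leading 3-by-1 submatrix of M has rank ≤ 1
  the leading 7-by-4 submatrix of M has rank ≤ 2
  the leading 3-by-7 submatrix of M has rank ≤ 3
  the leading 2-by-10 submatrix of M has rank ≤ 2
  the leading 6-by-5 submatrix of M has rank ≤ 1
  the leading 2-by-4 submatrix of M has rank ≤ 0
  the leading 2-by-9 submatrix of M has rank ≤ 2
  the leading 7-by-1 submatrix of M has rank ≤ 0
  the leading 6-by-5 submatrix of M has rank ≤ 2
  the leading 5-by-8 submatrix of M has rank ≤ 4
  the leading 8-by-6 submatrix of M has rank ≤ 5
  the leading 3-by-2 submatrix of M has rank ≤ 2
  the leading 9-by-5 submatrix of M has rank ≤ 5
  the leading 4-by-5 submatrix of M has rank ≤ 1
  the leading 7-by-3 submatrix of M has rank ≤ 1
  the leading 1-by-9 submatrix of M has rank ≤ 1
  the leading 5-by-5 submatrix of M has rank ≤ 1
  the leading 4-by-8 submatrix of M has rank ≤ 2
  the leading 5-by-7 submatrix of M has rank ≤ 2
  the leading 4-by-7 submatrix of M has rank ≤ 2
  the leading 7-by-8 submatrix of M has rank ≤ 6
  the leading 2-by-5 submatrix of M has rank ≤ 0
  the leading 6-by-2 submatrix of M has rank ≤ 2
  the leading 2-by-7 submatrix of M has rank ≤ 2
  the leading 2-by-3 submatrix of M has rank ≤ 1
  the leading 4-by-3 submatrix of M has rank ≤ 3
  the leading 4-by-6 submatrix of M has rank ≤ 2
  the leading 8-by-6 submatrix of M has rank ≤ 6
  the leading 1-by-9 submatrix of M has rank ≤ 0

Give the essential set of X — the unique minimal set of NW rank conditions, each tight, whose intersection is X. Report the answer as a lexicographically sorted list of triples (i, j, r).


Computing R[i][j] = min implied NW-rank bound (n=10, 31 conditions):

  row 1: 0, 0, 0, 0, 0, 0, 0, 0, 0, 1
  row 2: 0, 0, 0, 0, 0, 1, 1, 1, 1, 2
  row 3: 0, 1, 1, 1, 1, 2, 2, 2, 2, 3
  row 4: 0, 1, 1, 1, 1, 2, 2, 2, 3, 4
  row 5: 0, 1, 1, 1, 1, 2, 2, 3, 4, 5
  row 6: 0, 1, 1, 1, 1, 2, 3, 4, 5, 6
  row 7: 0, 1, 1, 2, 2, 3, 4, 5, 6, 7
  row 8: 1, 2, 2, 3, 3, 4, 5, 6, 7, 8
  row 9: 1, 2, 3, 4, 4, 5, 6, 7, 8, 9
  row 10: 1, 2, 3, 4, 5, 6, 7, 8, 9, 10

so w = (10, 6, 2, 9, 8, 7, 4, 1, 3, 5).

|D(w)|=32, |Ess(w)|=7:

[(1, 9, 0), (2, 5, 0), (4, 8, 2), (5, 7, 2), (6, 5, 1), (7, 1, 0), (7, 3, 1)]


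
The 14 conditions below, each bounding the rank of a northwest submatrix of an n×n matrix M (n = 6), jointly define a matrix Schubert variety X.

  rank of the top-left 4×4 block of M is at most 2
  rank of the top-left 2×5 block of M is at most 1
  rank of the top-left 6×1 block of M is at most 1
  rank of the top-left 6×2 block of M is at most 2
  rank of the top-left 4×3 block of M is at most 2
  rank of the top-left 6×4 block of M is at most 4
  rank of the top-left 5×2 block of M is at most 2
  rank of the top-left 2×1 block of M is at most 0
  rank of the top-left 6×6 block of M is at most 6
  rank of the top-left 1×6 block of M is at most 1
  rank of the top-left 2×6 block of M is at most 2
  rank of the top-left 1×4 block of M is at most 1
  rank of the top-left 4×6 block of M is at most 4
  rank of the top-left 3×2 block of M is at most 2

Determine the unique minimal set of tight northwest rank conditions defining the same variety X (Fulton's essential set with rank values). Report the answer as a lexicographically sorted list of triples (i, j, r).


The tightest implied rank at each (i,j), from the 14 conditions:

  R[1]: 0 | 1 | 1 | 1 | 1 | 1
  R[2]: 0 | 1 | 1 | 1 | 1 | 2
  R[3]: 1 | 2 | 2 | 2 | 2 | 3
  R[4]: 1 | 2 | 2 | 2 | 3 | 4
  R[5]: 1 | 2 | 3 | 3 | 4 | 5
  R[6]: 1 | 2 | 3 | 4 | 5 | 6

the unique w with this rank table is (2, 6, 1, 5, 3, 4).

D(w) has 7 cells with 3 SE-corners; essential set:

[(2, 1, 0), (2, 5, 1), (4, 4, 2)]


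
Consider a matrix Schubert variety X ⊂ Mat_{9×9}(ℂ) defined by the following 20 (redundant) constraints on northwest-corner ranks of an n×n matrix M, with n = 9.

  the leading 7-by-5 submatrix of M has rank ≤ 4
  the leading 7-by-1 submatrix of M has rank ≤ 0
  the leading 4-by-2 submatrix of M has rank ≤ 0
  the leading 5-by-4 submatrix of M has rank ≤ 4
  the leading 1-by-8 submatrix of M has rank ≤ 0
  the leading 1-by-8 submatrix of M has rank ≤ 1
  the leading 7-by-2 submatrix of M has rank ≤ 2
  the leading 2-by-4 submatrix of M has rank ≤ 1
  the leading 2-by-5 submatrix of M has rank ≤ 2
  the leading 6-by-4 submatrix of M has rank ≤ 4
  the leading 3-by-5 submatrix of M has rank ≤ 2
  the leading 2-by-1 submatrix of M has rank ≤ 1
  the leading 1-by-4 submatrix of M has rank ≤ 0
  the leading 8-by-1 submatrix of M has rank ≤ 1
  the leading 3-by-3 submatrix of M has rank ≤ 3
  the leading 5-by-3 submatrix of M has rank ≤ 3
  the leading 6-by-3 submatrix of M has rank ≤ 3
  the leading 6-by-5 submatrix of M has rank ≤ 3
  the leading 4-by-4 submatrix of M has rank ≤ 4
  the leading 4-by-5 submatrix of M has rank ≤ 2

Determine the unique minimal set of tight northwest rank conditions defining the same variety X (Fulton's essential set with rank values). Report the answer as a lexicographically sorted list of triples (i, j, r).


Computing R[i][j] = min implied NW-rank bound (n=9, 20 conditions):

  i=1: 0 | 0 | 0 | 0 | 0 | 0 | 0 | 0 | 1
  i=2: 0 | 0 | 1 | 1 | 1 | 1 | 1 | 1 | 2
  i=3: 0 | 0 | 1 | 2 | 2 | 2 | 2 | 2 | 3
  i=4: 0 | 0 | 1 | 2 | 2 | 3 | 3 | 3 | 4
  i=5: 0 | 1 | 2 | 3 | 3 | 4 | 4 | 4 | 5
  i=6: 0 | 1 | 2 | 3 | 3 | 4 | 5 | 5 | 6
  i=7: 0 | 1 | 2 | 3 | 4 | 5 | 6 | 6 | 7
  i=8: 1 | 2 | 3 | 4 | 5 | 6 | 7 | 7 | 8
  i=9: 1 | 2 | 3 | 4 | 5 | 6 | 7 | 8 | 9

second differences of R give the permutation w = (9, 3, 4, 6, 2, 7, 5, 1, 8).

5 SE-corners of the 19-cell Rothe diagram give Ess(w):

[(1, 8, 0), (4, 2, 0), (4, 5, 2), (6, 5, 3), (7, 1, 0)]


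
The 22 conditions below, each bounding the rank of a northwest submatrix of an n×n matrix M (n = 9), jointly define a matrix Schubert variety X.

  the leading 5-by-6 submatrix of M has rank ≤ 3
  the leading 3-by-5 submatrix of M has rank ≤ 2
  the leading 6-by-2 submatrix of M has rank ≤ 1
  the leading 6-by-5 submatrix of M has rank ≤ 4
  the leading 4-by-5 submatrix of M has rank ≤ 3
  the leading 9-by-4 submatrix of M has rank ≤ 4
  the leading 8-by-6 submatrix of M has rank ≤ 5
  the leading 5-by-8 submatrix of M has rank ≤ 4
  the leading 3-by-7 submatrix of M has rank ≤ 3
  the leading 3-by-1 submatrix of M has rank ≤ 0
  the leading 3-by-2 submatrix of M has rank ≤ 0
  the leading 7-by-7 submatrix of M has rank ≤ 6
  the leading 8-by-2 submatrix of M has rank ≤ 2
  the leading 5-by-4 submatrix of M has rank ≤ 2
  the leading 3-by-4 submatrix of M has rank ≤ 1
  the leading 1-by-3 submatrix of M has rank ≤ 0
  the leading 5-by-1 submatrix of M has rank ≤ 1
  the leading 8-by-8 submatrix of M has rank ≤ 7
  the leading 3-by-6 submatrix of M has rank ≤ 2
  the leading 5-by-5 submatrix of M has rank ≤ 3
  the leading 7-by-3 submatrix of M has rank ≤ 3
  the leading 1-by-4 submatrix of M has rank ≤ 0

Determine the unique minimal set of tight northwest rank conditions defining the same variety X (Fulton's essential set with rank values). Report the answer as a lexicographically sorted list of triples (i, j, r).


Rank table r_w(9×9) implied by the 22 constraints:

  i=1: 0 0 0 0 1 1 1 1 1
  i=2: 0 0 1 1 2 2 2 2 2
  i=3: 0 0 1 1 2 2 3 3 3
  i=4: 1 1 2 2 3 3 4 4 4
  i=5: 1 1 2 2 3 3 4 4 5
  i=6: 1 1 2 3 4 4 5 5 6
  i=7: 1 2 3 4 5 5 6 6 7
  i=8: 1 2 3 4 5 5 6 7 8
  i=9: 1 2 3 4 5 6 7 8 9

giving w = (5, 3, 7, 1, 9, 4, 2, 8, 6) via Δ²R.

Fulton essential set (9 of the 16 Rothe cells):

[(1, 4, 0), (3, 2, 0), (3, 4, 1), (3, 6, 2), (5, 4, 2), (5, 6, 3), (5, 8, 4), (6, 2, 1), (8, 6, 5)]


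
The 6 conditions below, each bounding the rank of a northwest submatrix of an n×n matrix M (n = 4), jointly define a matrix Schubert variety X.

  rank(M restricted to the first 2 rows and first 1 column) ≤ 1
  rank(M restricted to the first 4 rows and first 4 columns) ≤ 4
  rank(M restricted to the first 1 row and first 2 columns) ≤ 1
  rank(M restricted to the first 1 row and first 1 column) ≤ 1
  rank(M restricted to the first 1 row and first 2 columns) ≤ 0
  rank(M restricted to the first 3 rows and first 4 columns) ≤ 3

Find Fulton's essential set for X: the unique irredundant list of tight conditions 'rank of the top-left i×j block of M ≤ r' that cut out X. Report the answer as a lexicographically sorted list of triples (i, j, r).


Computing R[i][j] = min implied NW-rank bound (n=4, 6 conditions):

  i=1: 0 0 1 1
  i=2: 1 1 2 2
  i=3: 1 2 3 3
  i=4: 1 2 3 4

second differences of R give the permutation w = (3, 1, 2, 4).

Rothe diagram D(w) (2 cells), 1 SE-corner (essential condition):

[(1, 2, 0)]


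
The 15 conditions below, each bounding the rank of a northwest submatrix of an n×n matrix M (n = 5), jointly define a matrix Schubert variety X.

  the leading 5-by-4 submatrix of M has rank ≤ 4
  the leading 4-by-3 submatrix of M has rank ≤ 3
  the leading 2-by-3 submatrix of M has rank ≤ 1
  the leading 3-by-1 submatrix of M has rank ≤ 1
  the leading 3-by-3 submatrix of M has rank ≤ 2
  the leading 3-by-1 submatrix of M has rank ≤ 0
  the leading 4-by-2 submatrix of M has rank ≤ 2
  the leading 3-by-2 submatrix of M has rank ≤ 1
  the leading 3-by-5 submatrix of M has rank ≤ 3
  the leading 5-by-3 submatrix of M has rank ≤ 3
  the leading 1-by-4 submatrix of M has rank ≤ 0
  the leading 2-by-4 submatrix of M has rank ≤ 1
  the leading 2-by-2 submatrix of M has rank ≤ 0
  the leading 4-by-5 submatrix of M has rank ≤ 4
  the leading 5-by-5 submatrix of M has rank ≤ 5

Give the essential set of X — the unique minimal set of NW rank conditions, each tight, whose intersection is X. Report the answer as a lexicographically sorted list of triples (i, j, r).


Reconstructing r_w from the 15 given conditions:

  0  0  0  0  1
  0  0  1  1  2
  0  1  2  2  3
  1  2  3  3  4
  1  2  3  4  5

hence w(1..5) = (5, 3, 2, 1, 4).

Fulton essential set (3 of the 7 Rothe cells):

[(1, 4, 0), (2, 2, 0), (3, 1, 0)]


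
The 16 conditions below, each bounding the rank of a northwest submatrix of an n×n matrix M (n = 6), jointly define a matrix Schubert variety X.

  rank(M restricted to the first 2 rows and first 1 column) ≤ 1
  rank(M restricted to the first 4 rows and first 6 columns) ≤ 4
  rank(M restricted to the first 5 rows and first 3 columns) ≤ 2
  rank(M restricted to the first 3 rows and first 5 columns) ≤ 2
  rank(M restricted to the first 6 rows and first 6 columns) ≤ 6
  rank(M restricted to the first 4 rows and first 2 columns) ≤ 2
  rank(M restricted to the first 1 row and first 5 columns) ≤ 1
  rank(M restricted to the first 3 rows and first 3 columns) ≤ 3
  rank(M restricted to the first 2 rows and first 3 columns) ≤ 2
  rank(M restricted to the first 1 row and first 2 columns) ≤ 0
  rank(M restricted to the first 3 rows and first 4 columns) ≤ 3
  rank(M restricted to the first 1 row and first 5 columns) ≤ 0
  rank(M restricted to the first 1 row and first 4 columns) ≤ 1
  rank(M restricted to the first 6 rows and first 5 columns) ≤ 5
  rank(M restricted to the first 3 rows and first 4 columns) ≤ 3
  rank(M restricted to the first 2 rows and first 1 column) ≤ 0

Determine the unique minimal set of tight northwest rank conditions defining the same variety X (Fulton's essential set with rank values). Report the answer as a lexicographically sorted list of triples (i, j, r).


Reconstructing r_w from the 16 given conditions:

  row 1: 0  0  0  0  0  1
  row 2: 0  1  1  1  1  2
  row 3: 1  2  2  2  2  3
  row 4: 1  2  2  3  3  4
  row 5: 1  2  2  3  4  5
  row 6: 1  2  3  4  5  6

so w = (6, 2, 1, 4, 5, 3).

Rothe diagram D(w) (8 cells), 3 SE-corners (essential conditions):

[(1, 5, 0), (2, 1, 0), (5, 3, 2)]


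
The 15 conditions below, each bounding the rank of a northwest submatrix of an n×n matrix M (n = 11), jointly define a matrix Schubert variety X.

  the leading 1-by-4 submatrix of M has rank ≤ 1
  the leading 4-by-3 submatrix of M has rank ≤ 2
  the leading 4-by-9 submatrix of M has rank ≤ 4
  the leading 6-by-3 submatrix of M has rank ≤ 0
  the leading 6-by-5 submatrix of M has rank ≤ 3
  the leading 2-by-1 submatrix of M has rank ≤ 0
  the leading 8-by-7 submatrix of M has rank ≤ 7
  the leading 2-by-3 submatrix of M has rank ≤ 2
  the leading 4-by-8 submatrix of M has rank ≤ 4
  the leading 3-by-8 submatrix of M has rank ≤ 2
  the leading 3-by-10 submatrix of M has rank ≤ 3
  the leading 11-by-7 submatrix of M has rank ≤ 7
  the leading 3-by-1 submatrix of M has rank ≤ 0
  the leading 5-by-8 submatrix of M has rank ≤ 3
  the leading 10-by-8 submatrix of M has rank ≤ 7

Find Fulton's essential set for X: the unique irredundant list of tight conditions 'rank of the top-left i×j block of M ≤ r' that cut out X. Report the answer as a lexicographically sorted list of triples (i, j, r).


Reconstructing r_w from the 15 given conditions:

  row 1: 0 0 0 1 1 1 1 1 1 1 1
  row 2: 0 0 0 1 2 2 2 2 2 2 2
  row 3: 0 0 0 1 2 2 2 2 3 3 3
  row 4: 0 0 0 1 2 3 3 3 4 4 4
  row 5: 0 0 0 1 2 3 3 3 4 5 5
  row 6: 0 0 0 1 2 3 4 4 5 6 6
  row 7: 1 1 1 2 3 4 5 5 6 7 7
  row 8: 1 2 2 3 4 5 6 6 7 8 8
  row 9: 1 2 3 4 5 6 7 7 8 9 9
  row 10: 1 2 3 4 5 6 7 7 8 9 10
  row 11: 1 2 3 4 5 6 7 8 9 10 11

so w = (4, 5, 9, 6, 10, 7, 1, 2, 3, 11, 8).

ℓ(w)=24; the 4 essential cells (i,j,r):

[(3, 8, 2), (5, 8, 3), (6, 3, 0), (10, 8, 7)]


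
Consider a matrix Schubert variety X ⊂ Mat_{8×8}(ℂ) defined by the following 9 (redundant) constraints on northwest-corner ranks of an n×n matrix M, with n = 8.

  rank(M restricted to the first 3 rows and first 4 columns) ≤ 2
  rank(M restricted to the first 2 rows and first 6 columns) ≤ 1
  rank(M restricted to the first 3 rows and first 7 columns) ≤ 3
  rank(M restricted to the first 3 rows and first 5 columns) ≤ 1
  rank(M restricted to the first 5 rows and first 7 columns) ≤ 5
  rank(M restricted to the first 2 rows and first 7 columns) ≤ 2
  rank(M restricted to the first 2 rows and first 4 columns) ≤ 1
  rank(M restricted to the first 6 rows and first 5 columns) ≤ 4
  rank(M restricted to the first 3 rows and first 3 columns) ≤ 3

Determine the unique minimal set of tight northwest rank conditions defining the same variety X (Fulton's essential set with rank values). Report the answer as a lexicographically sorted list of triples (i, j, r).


Recovering R(i,j) via the rank-extension bound from the 9 conditions:

  row 1: 1  1  1  1  1  1  1  1
  row 2: 1  1  1  1  1  1  2  2
  row 3: 1  1  1  1  1  2  3  3
  row 4: 1  2  2  2  2  3  4  4
  row 5: 1  2  3  3  3  4  5  5
  row 6: 1  2  3  4  4  5  6  6
  row 7: 1  2  3  4  5  6  7  7
  row 8: 1  2  3  4  5  6  7  8

reading off 1-entries of Δ²R: w = (1, 7, 6, 2, 3, 4, 5, 8).

D(w) has 9 cells with 2 SE-corners; essential set:

[(2, 6, 1), (3, 5, 1)]


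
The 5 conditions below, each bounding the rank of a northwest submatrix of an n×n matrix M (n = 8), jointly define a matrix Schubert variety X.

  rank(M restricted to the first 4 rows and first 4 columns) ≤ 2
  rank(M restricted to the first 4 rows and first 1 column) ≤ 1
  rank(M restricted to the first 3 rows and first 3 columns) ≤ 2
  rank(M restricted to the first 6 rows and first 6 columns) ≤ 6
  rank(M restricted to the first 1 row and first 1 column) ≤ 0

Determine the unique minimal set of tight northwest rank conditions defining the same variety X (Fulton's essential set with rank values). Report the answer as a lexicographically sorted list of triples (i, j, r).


Computing R[i][j] = min implied NW-rank bound (n=8, 5 conditions):

  0  1  1  1  1  1  1  1
  1  2  2  2  2  2  2  2
  1  2  2  2  3  3  3  3
  1  2  2  2  3  4  4  4
  1  2  3  3  4  5  5  5
  1  2  3  4  5  6  6  6
  1  2  3  4  5  6  7  7
  1  2  3  4  5  6  7  8

giving w = (2, 1, 5, 6, 3, 4, 7, 8) via Δ²R.

|D(w)|=5, |Ess(w)|=2:

[(1, 1, 0), (4, 4, 2)]


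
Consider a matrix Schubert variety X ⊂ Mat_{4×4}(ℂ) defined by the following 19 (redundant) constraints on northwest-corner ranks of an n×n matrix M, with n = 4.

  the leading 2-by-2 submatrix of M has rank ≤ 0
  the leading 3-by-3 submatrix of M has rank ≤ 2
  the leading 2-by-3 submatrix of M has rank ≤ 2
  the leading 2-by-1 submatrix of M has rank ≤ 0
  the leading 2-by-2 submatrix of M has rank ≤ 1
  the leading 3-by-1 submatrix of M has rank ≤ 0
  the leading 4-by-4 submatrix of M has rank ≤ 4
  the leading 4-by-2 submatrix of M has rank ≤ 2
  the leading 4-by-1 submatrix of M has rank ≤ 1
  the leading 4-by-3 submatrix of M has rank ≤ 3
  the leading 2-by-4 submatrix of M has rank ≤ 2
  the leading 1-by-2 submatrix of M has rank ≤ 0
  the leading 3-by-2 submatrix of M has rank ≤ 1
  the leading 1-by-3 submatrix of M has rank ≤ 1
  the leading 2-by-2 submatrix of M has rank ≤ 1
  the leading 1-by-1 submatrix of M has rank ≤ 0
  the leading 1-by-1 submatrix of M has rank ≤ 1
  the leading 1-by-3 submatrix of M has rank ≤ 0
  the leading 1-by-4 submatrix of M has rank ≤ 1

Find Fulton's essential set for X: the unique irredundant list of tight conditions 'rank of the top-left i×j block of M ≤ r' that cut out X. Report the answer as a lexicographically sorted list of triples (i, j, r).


The tightest implied rank at each (i,j), from the 19 conditions:

  R[1]: 0  0  0  1
  R[2]: 0  0  1  2
  R[3]: 0  1  2  3
  R[4]: 1  2  3  4

second differences of R give the permutation w = (4, 3, 2, 1).

Fulton essential set (3 of the 6 Rothe cells):

[(1, 3, 0), (2, 2, 0), (3, 1, 0)]


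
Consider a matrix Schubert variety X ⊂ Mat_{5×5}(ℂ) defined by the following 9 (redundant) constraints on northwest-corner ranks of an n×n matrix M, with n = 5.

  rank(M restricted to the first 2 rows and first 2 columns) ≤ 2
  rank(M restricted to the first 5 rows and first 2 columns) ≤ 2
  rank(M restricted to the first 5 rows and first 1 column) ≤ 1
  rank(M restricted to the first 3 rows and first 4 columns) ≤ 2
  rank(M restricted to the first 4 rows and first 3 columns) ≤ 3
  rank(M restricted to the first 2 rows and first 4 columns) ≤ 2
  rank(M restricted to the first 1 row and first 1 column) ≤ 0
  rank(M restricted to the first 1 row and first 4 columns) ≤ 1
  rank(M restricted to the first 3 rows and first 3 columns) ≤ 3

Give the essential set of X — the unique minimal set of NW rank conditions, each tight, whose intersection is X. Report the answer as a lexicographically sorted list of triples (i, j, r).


Reconstructing r_w from the 9 given conditions:

  0 | 1 | 1 | 1 | 1
  1 | 2 | 2 | 2 | 2
  1 | 2 | 2 | 2 | 3
  1 | 2 | 3 | 3 | 4
  1 | 2 | 3 | 4 | 5

second differences of R give the permutation w = (2, 1, 5, 3, 4).

|D(w)|=3, |Ess(w)|=2:

[(1, 1, 0), (3, 4, 2)]


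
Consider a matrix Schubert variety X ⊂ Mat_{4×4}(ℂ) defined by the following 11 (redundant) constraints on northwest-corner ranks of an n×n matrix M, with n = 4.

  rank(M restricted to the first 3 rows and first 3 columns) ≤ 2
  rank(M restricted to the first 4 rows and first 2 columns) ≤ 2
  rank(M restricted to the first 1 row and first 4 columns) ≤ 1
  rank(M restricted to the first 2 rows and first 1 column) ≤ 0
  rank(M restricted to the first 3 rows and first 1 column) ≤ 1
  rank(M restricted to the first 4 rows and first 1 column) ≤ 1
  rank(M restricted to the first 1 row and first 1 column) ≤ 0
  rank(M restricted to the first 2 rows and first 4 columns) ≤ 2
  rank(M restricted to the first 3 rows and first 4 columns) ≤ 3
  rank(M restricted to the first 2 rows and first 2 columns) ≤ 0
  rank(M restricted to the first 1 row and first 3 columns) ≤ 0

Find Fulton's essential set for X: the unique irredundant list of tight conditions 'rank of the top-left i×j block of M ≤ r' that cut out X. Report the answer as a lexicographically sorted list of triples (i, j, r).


Reconstructing r_w from the 11 given conditions:

  R[1]: 0 | 0 | 0 | 1
  R[2]: 0 | 0 | 1 | 2
  R[3]: 1 | 1 | 2 | 3
  R[4]: 1 | 2 | 3 | 4

so w = (4, 3, 1, 2).

|D(w)|=5, |Ess(w)|=2:

[(1, 3, 0), (2, 2, 0)]


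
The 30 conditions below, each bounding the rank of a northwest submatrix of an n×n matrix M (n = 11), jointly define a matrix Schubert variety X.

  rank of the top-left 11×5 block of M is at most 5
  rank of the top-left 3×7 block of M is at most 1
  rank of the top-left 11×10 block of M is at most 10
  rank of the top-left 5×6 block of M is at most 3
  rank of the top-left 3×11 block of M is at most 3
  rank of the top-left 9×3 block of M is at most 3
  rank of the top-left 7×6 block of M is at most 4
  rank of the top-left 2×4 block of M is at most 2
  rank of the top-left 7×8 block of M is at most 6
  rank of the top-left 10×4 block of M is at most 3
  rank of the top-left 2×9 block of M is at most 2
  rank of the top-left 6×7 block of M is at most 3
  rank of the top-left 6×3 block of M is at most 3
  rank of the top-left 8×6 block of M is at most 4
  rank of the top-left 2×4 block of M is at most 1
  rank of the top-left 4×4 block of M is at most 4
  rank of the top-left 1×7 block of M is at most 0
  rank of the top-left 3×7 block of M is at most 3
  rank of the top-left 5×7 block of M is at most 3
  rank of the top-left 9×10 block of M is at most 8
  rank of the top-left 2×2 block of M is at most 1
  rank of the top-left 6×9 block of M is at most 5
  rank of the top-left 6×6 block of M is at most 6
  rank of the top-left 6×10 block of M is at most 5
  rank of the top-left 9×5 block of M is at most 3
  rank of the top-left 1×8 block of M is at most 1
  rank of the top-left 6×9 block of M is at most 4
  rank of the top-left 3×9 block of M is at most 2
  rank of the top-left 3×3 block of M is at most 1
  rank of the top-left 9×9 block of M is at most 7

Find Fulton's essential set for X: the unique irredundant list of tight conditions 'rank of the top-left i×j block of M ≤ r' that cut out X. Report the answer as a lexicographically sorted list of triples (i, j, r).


Rank table r_w(11×11) implied by the 30 constraints:

  R[1]: 0 | 0 | 0 | 0 | 0 | 0 | 0 | 1 | 1 | 1 | 1
  R[2]: 1 | 1 | 1 | 1 | 1 | 1 | 1 | 2 | 2 | 2 | 2
  R[3]: 1 | 1 | 1 | 1 | 1 | 1 | 1 | 2 | 2 | 3 | 3
  R[4]: 1 | 2 | 2 | 2 | 2 | 2 | 2 | 3 | 3 | 4 | 4
  R[5]: 1 | 2 | 3 | 3 | 3 | 3 | 3 | 4 | 4 | 5 | 5
  R[6]: 1 | 2 | 3 | 3 | 3 | 3 | 3 | 4 | 4 | 5 | 6
  R[7]: 1 | 2 | 3 | 3 | 3 | 4 | 4 | 5 | 5 | 6 | 7
  R[8]: 1 | 2 | 3 | 3 | 3 | 4 | 5 | 6 | 6 | 7 | 8
  R[9]: 1 | 2 | 3 | 3 | 3 | 4 | 5 | 6 | 7 | 8 | 9
  R[10]: 1 | 2 | 3 | 3 | 4 | 5 | 6 | 7 | 8 | 9 | 10
  R[11]: 1 | 2 | 3 | 4 | 5 | 6 | 7 | 8 | 9 | 10 | 11

giving w = (8, 1, 10, 2, 3, 11, 6, 7, 9, 5, 4) via Δ²R.

7 SE-corners of the 26-cell Rothe diagram give Ess(w):

[(1, 7, 0), (3, 7, 1), (3, 9, 2), (6, 7, 3), (6, 9, 4), (9, 5, 3), (10, 4, 3)]


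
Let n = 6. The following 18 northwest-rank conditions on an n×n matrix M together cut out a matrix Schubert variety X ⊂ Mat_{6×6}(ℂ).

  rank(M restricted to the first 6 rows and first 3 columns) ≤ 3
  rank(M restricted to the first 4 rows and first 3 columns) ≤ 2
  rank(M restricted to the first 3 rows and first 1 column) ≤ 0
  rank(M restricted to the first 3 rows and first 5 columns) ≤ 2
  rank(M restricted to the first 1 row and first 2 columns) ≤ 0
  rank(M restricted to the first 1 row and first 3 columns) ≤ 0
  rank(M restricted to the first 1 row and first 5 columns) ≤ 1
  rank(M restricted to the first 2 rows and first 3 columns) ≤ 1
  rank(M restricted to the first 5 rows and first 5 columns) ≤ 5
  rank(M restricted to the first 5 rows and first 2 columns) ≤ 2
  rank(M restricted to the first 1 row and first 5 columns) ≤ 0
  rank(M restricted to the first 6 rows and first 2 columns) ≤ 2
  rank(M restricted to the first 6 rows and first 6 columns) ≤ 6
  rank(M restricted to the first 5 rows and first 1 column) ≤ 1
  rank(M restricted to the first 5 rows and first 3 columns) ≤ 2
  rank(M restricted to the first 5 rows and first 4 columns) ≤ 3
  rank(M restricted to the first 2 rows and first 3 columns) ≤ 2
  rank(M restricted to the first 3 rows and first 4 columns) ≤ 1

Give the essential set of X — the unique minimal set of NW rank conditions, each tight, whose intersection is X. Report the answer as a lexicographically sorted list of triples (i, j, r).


Computing R[i][j] = min implied NW-rank bound (n=6, 18 conditions):

  0, 0, 0, 0, 0, 1
  0, 1, 1, 1, 1, 2
  0, 1, 1, 1, 2, 3
  1, 2, 2, 2, 3, 4
  1, 2, 2, 3, 4, 5
  1, 2, 3, 4, 5, 6

so w = (6, 2, 5, 1, 4, 3).

4 SE-corners of the 10-cell Rothe diagram give Ess(w):

[(1, 5, 0), (3, 1, 0), (3, 4, 1), (5, 3, 2)]


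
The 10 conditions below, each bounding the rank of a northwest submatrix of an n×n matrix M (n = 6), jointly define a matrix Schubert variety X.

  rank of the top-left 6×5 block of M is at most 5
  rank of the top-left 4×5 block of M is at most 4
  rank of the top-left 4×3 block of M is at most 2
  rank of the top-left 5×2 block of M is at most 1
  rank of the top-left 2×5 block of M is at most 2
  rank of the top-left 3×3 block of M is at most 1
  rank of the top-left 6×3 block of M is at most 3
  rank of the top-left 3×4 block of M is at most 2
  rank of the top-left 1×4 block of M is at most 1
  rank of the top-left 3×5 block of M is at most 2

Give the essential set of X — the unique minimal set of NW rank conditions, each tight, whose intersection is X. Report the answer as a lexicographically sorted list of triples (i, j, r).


The tightest implied rank at each (i,j), from the 10 conditions:

  i=1: 1  1  1  1  1  1
  i=2: 1  1  1  2  2  2
  i=3: 1  1  1  2  2  3
  i=4: 1  1  2  3  3  4
  i=5: 1  1  2  3  4  5
  i=6: 1  2  3  4  5  6

giving w = (1, 4, 6, 3, 5, 2) via Δ²R.

Rothe diagram D(w) (7 cells), 3 SE-corners (essential conditions):

[(3, 3, 1), (3, 5, 2), (5, 2, 1)]


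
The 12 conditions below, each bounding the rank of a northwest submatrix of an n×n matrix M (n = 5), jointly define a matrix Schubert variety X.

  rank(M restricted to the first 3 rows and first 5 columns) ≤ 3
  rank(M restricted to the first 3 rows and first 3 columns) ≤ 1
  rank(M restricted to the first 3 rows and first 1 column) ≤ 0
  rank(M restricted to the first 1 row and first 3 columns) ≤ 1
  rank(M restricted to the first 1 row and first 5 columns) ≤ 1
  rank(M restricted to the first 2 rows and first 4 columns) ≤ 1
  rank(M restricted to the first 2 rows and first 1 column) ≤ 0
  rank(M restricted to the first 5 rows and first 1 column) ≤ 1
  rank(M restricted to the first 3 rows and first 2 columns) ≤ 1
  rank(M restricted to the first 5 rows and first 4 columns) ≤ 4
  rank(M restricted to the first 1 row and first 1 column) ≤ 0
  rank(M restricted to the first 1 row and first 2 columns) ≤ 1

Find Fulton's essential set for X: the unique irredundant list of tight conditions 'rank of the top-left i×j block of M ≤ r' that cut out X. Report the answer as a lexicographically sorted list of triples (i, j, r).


Recovering R(i,j) via the rank-extension bound from the 12 conditions:

  row 1: 0 | 1 | 1 | 1 | 1
  row 2: 0 | 1 | 1 | 1 | 2
  row 3: 0 | 1 | 1 | 2 | 3
  row 4: 1 | 2 | 2 | 3 | 4
  row 5: 1 | 2 | 3 | 4 | 5

giving w = (2, 5, 4, 1, 3) via Δ²R.

|D(w)|=6, |Ess(w)|=3:

[(2, 4, 1), (3, 1, 0), (3, 3, 1)]


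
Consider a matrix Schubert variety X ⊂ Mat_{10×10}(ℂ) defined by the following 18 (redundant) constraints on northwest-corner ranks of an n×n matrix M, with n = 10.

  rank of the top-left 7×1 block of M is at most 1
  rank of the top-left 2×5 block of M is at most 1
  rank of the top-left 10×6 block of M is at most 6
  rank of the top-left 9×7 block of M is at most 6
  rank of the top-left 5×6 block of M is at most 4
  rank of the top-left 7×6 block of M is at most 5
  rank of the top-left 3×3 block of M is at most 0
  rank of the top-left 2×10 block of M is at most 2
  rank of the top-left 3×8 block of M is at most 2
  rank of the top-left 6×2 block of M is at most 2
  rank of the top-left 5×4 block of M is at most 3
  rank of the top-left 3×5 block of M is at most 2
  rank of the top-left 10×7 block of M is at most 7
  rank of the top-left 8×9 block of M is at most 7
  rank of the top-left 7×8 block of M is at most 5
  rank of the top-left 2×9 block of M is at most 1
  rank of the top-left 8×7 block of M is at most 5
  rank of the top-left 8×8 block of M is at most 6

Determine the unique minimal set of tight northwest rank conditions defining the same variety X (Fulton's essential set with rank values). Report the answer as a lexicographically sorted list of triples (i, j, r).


Reconstructing r_w from the 18 given conditions:

  0  0  0  1  1  1  1  1  1  1
  0  0  0  1  1  1  1  1  1  2
  0  0  0  1  2  2  2  2  2  3
  1  1  1  2  3  3  3  3  3  4
  1  2  2  3  4  4  4  4  4  5
  1  2  3  4  5  5  5  5  5  6
  1  2  3  4  5  5  5  5  6  7
  1  2  3  4  5  5  5  6  7  8
  1  2  3  4  5  6  6  7  8  9
  1  2  3  4  5  6  7  8  9  10

reading off 1-entries of Δ²R: w = (4, 10, 5, 1, 2, 3, 9, 8, 6, 7).

Fulton essential set (4 of the 19 Rothe cells):

[(2, 9, 1), (3, 3, 0), (7, 8, 5), (8, 7, 5)]


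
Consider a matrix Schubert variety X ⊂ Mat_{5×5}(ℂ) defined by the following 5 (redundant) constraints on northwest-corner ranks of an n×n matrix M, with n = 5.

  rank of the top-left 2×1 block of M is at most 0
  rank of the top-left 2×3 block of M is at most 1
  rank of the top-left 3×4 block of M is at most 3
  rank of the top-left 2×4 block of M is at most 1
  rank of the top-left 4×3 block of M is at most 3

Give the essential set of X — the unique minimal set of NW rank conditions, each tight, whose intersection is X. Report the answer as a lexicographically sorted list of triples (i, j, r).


Computing R[i][j] = min implied NW-rank bound (n=5, 5 conditions):

  row 1: 0 1 1 1 1
  row 2: 0 1 1 1 2
  row 3: 1 2 2 2 3
  row 4: 1 2 3 3 4
  row 5: 1 2 3 4 5

so w = (2, 5, 1, 3, 4).

|D(w)|=4, |Ess(w)|=2:

[(2, 1, 0), (2, 4, 1)]


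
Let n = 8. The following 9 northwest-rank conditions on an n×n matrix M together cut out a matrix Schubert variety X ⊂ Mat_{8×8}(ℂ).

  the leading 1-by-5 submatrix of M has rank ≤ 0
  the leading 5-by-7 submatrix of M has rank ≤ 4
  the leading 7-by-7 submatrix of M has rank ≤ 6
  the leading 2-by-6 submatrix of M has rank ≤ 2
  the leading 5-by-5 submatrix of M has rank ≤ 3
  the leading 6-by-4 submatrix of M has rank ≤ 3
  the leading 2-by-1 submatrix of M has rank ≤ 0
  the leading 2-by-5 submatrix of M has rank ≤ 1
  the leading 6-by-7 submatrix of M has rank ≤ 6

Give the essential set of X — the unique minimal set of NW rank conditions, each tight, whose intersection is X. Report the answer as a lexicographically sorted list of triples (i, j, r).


Recovering R(i,j) via the rank-extension bound from the 9 conditions:

  row 1: 0, 0, 0, 0, 0, 1, 1, 1
  row 2: 0, 1, 1, 1, 1, 2, 2, 2
  row 3: 1, 2, 2, 2, 2, 3, 3, 3
  row 4: 1, 2, 3, 3, 3, 4, 4, 4
  row 5: 1, 2, 3, 3, 3, 4, 4, 5
  row 6: 1, 2, 3, 3, 4, 5, 5, 6
  row 7: 1, 2, 3, 4, 5, 6, 6, 7
  row 8: 1, 2, 3, 4, 5, 6, 7, 8

hence w(1..8) = (6, 2, 1, 3, 8, 5, 4, 7).

D(w) has 10 cells with 5 SE-corners; essential set:

[(1, 5, 0), (2, 1, 0), (5, 5, 3), (5, 7, 4), (6, 4, 3)]


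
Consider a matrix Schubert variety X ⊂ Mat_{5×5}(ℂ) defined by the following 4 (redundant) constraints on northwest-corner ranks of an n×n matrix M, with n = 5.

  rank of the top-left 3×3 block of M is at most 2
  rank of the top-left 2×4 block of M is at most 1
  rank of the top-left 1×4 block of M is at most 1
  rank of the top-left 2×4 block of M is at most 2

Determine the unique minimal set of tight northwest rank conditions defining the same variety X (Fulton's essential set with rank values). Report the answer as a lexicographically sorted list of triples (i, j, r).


The tightest implied rank at each (i,j), from the 4 conditions:

  i=1: 1 | 1 | 1 | 1 | 1
  i=2: 1 | 1 | 1 | 1 | 2
  i=3: 1 | 2 | 2 | 2 | 3
  i=4: 1 | 2 | 3 | 3 | 4
  i=5: 1 | 2 | 3 | 4 | 5

the unique w with this rank table is (1, 5, 2, 3, 4).

1 SE-corner of the 3-cell Rothe diagram gives Ess(w):

[(2, 4, 1)]
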